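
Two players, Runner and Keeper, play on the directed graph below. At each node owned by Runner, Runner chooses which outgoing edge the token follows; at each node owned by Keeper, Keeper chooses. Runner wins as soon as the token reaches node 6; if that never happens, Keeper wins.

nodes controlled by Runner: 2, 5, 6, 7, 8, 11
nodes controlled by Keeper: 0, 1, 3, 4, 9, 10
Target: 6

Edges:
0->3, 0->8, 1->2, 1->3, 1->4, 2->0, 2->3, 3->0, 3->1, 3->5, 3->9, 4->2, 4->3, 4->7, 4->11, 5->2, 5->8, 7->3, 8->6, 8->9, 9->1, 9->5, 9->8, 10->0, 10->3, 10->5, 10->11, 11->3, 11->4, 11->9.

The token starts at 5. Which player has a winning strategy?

A0 = {6}
A1: add {8} — 8 (Runner) has 8→6.
A2: add {5} — 5 (Runner) has 5→8.
A3 = A2; e.g. 0 (Keeper) can still go to 3. Fixed point.
5 ∈ A2, so Runner can force the target.

Runner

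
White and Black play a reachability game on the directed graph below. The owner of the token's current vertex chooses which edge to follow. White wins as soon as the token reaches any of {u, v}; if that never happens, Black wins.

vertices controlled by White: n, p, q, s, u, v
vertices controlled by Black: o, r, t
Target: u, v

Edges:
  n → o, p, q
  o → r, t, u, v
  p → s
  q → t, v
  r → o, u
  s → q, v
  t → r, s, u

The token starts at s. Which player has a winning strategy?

White

A0 = {u, v}
A1: add {q, s} — q (White) has q→v; s (White) has s→v.
s ∈ A1, so White can force the target.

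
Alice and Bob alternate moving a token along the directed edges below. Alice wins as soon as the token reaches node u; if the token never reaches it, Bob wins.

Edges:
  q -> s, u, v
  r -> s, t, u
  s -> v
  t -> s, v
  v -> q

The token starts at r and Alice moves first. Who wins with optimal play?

Track states (vertex, player-to-move).
A0 = {(u,Alice), (u,Bob)}
A1: add {(q,Alice), (r,Alice)}.
(r,Alice) ∈ A1 ⇒ Alice forces the target.

Alice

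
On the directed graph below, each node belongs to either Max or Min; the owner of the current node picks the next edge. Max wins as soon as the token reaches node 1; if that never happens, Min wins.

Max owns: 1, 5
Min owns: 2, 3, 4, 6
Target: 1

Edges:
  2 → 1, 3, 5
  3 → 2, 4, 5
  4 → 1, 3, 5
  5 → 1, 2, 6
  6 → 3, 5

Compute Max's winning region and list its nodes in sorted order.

A0 = {1}
A1: add {5} — 5 (Max) has 5→1.
A2 = A1; e.g. 2 (Min) can still go to 3. Fixed point.
Max's winning region = {1, 5}.

1, 5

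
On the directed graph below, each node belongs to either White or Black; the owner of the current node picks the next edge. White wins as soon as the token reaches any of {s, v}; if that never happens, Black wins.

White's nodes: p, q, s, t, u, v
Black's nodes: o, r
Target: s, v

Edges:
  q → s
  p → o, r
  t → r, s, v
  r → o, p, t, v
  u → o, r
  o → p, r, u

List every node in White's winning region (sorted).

A0 = {s, v}
A1: add {q, t} — q (White) has q→s; t (White) has t→s.
A2 = A1; e.g. o (Black) can still go to p. Fixed point.
White's winning region = {q, s, t, v}.

q, s, t, v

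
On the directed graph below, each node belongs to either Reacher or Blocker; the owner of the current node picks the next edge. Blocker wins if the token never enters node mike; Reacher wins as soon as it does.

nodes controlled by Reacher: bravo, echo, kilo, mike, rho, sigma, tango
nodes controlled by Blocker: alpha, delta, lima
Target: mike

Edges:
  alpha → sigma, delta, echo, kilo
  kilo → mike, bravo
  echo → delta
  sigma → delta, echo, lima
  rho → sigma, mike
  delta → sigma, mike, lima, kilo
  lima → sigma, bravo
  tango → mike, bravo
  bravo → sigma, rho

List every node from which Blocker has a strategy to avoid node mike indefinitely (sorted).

alpha, delta, echo, lima, sigma

A0 = {mike}
A1: add {kilo, rho, tango} — kilo (Reacher) has kilo→mike; tango (Reacher) has tango→mike; rho (Reacher) has rho→mike.
A2: add {bravo} — bravo (Reacher) has bravo→rho.
A3 = A2; e.g. sigma (Reacher) has no edge into A2. Fixed point.
Reacher's attractor = {bravo, kilo, mike, rho, tango}; Blocker avoids the target exactly from the complement.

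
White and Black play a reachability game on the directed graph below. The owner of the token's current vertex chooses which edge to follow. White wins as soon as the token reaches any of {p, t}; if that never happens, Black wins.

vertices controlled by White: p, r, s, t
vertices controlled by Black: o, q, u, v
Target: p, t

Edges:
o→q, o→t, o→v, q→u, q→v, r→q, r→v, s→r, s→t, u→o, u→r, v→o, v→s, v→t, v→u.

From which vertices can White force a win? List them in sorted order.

A0 = {p, t}
A1: add {s} — s (White) has s→t.
A2 = A1; e.g. o (Black) can still go to q. Fixed point.
White's winning region = {p, s, t}.

p, s, t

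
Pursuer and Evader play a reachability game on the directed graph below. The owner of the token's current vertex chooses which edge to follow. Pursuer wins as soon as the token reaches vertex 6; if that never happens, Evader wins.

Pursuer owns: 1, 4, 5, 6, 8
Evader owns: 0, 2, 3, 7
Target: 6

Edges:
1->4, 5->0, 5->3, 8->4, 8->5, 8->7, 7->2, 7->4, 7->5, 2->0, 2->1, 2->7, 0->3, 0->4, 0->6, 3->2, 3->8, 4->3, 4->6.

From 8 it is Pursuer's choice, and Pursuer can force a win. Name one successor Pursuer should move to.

4

A0 = {6}
A1: add {4} — 4 (Pursuer) has 4→6.
A2: add {1, 8} — 1 (Pursuer) has 1→4; 8 (Pursuer) has 8→4.
A3 = A2; e.g. 0 (Evader) can still go to 3. Fixed point.
From 8, successor 4 is in the attractor (rank 1); the other successors 5, 7 are not.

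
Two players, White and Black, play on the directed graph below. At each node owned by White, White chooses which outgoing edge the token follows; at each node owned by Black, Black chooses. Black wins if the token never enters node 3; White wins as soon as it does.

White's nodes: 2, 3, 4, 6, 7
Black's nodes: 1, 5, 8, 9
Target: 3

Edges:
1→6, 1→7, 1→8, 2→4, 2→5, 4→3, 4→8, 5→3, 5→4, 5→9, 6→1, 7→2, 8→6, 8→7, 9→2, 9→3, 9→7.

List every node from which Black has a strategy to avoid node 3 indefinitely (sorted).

A0 = {3}
A1: add {4} — 4 (White) has 4→3.
A2: add {2} — 2 (White) has 2→4.
A3: add {7} — 7 (White) has 7→2.
A4: add {9} — 9 (Black): all of {2, 3, 7} already in.
A5: add {5} — 5 (Black): all of {3, 4, 9} already in.
A6 = A5; e.g. 1 (Black) can still go to 6. Fixed point.
White's attractor = {2, 3, 4, 5, 7, 9}; Black avoids the target exactly from the complement.

1, 6, 8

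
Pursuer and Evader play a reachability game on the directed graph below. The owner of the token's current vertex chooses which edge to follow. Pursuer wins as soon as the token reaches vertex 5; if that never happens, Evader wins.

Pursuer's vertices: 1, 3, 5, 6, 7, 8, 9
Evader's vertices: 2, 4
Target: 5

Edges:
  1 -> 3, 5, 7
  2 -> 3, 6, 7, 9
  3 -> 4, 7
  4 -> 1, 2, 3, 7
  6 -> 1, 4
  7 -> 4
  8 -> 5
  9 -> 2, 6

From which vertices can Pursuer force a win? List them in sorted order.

1, 5, 6, 8, 9

A0 = {5}
A1: add {1, 8} — 1 (Pursuer) has 1→5; 8 (Pursuer) has 8→5.
A2: add {6} — 6 (Pursuer) has 6→1.
A3: add {9} — 9 (Pursuer) has 9→6.
A4 = A3; e.g. 2 (Evader) can still go to 3. Fixed point.
Pursuer's winning region = {1, 5, 6, 8, 9}.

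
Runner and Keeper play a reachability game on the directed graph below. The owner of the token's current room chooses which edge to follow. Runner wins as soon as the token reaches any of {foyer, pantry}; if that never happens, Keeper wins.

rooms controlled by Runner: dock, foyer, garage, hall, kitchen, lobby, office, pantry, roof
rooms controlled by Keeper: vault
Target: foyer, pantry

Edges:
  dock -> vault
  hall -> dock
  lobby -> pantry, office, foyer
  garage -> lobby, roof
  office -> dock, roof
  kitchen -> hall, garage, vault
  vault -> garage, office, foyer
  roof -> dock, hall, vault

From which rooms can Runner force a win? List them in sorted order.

foyer, garage, kitchen, lobby, pantry

A0 = {foyer, pantry}
A1: add {lobby} — lobby (Runner) has lobby→pantry.
A2: add {garage} — garage (Runner) has garage→lobby.
A3: add {kitchen} — kitchen (Runner) has kitchen→garage.
A4 = A3; e.g. dock (Runner) has no edge into A3. Fixed point.
Runner's winning region = {foyer, garage, kitchen, lobby, pantry}.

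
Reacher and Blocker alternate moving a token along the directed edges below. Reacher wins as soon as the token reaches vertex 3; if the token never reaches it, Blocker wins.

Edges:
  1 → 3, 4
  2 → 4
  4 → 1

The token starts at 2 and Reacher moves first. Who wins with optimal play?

Reacher

Track states (vertex, player-to-move).
A0 = {(3,Reacher), (3,Blocker)}
A1: add {(1,Reacher)}.
A2: add {(4,Blocker)}.
A3: add {(2,Reacher)}.
(2,Reacher) ∈ A3 ⇒ Reacher forces the target.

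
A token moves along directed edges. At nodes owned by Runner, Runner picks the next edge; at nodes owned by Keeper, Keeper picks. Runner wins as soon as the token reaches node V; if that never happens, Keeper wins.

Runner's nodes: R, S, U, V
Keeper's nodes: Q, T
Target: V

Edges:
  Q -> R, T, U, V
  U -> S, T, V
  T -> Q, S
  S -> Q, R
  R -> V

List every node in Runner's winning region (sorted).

A0 = {V}
A1: add {R, U} — R (Runner) has R→V; U (Runner) has U→V.
A2: add {S} — S (Runner) has S→R.
A3 = A2; e.g. Q (Keeper) can still go to T. Fixed point.
Runner's winning region = {R, S, U, V}.

R, S, U, V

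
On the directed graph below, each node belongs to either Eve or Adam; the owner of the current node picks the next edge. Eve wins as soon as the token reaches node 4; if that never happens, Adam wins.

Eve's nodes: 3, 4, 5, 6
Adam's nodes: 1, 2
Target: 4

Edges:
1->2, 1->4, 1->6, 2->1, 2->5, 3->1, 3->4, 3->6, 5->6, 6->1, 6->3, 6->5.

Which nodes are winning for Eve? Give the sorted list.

3, 4, 5, 6

A0 = {4}
A1: add {3} — 3 (Eve) has 3→4.
A2: add {6} — 6 (Eve) has 6→3.
A3: add {5} — 5 (Eve) has 5→6.
A4 = A3; e.g. 1 (Adam) can still go to 2. Fixed point.
Eve's winning region = {3, 4, 5, 6}.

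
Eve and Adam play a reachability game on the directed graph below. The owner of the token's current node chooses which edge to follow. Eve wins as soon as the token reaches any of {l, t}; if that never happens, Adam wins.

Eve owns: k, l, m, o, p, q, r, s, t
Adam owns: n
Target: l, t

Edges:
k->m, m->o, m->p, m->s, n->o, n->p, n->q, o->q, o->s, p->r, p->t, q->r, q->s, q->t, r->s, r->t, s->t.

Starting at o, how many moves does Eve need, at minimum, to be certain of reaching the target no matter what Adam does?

A0 = {l, t}
A1: add {p, q, r, s} — p (Eve) has p→t; q (Eve) has q→t; r (Eve) has r→t; s (Eve) has s→t.
A2: add {m, o} — m (Eve) has m→p; o (Eve) has o→q.
o enters the attractor at level 2, so Eve can force the target in 2 moves from there.

2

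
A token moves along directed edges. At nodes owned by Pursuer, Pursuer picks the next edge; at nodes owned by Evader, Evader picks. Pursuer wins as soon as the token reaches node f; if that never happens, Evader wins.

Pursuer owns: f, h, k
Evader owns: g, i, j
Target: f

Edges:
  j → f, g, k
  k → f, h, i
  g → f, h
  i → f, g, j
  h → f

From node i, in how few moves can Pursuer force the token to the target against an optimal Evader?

A0 = {f}
A1: add {h, k} — h (Pursuer) has h→f; k (Pursuer) has k→f.
A2: add {g} — g (Evader): all of {f, h} already in.
A3: add {j} — j (Evader): all of {f, g, k} already in.
A4: add {i} — i (Evader): all of {f, g, j} already in.
A4 = all vertices. Fixed point.
i enters the attractor at level 4, so Pursuer can force the target in 4 moves from there.

4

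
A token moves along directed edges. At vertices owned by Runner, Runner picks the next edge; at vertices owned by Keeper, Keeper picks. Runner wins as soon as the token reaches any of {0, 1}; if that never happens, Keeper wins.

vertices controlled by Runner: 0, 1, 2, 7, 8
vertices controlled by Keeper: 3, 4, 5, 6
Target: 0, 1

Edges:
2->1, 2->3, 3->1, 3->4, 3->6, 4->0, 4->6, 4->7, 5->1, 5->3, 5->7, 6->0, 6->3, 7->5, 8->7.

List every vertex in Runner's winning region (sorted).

A0 = {0, 1}
A1: add {2} — 2 (Runner) has 2→1.
A2 = A1; e.g. 3 (Keeper) can still go to 4. Fixed point.
Runner's winning region = {0, 1, 2}.

0, 1, 2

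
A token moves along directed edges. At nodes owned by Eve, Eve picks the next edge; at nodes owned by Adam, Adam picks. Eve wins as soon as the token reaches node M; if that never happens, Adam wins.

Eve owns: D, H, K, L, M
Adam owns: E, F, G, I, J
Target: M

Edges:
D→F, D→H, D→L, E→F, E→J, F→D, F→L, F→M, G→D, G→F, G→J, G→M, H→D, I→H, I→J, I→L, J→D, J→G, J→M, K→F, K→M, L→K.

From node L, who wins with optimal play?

Eve

A0 = {M}
A1: add {K} — K (Eve) has K→M.
A2: add {L} — L (Eve) has L→K.
L ∈ A2, so Eve can force the target.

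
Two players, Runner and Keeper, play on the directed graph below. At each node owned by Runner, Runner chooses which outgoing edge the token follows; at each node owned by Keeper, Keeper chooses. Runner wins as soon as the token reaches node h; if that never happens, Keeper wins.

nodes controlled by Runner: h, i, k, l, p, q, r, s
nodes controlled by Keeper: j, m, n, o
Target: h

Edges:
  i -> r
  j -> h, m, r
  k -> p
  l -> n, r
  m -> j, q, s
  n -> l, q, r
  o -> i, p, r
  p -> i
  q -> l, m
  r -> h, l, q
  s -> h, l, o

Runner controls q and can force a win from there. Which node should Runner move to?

l

A0 = {h}
A1: add {r, s} — r (Runner) has r→h; s (Runner) has s→h.
A2: add {i, l} — i (Runner) has i→r; l (Runner) has l→r.
A3: add {p, q} — p (Runner) has p→i; q (Runner) has q→l.
A4: add {k, n, o} — k (Runner) has k→p; n (Keeper): all of {l, q, r} already in; o (Keeper): all of {i, p, r} already in.
A5 = A4; e.g. j (Keeper) can still go to m. Fixed point.
From q, successor l is in the attractor (rank 2); the other successor m is not.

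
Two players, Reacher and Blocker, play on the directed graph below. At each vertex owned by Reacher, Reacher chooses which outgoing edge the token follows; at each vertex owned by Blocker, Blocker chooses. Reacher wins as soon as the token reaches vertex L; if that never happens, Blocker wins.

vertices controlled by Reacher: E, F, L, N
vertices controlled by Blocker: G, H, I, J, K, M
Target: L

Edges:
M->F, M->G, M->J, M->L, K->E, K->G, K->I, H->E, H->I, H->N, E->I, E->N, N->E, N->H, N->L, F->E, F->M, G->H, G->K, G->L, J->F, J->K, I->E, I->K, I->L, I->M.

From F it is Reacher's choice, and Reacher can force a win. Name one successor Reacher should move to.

E

A0 = {L}
A1: add {N} — N (Reacher) has N→L.
A2: add {E} — E (Reacher) has E→N.
A3: add {F} — F (Reacher) has F→E.
A4 = A3; e.g. G (Blocker) can still go to H. Fixed point.
From F, successor E is in the attractor (rank 2); the other successor M is not.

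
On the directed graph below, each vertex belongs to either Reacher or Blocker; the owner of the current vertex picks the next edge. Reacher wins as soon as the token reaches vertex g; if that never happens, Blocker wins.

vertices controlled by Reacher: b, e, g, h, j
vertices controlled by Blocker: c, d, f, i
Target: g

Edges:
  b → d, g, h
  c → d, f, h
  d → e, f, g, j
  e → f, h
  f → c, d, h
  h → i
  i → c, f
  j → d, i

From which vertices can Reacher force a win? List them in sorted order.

A0 = {g}
A1: add {b} — b (Reacher) has b→g.
A2 = A1; e.g. c (Blocker) can still go to d. Fixed point.
Reacher's winning region = {b, g}.

b, g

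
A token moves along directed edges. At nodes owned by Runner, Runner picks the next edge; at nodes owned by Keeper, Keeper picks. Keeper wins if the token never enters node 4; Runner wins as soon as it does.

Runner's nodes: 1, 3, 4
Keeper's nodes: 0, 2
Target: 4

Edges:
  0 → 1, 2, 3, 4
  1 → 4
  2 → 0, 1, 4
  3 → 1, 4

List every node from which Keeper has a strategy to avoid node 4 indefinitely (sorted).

0, 2

A0 = {4}
A1: add {1, 3} — 1 (Runner) has 1→4; 3 (Runner) has 3→4.
A2 = A1; e.g. 0 (Keeper) can still go to 2. Fixed point.
Runner's attractor = {1, 3, 4}; Keeper avoids the target exactly from the complement.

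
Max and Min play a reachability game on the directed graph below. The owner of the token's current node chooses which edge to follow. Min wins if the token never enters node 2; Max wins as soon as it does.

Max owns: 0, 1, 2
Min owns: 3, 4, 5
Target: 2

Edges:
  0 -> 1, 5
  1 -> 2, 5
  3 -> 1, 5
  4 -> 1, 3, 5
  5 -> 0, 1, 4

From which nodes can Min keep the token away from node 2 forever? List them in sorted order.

3, 4, 5

A0 = {2}
A1: add {1} — 1 (Max) has 1→2.
A2: add {0} — 0 (Max) has 0→1.
A3 = A2; e.g. 3 (Min) can still go to 5. Fixed point.
Max's attractor = {0, 1, 2}; Min avoids the target exactly from the complement.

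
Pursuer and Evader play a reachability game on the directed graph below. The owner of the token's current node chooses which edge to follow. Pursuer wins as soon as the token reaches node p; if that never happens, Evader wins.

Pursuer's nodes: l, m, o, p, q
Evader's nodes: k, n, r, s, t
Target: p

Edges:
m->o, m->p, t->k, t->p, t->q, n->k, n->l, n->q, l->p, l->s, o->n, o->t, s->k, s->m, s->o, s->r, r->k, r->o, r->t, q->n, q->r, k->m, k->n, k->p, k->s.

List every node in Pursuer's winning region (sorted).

l, m, p

A0 = {p}
A1: add {l, m} — l (Pursuer) has l→p; m (Pursuer) has m→p.
A2 = A1; e.g. k (Evader) can still go to n. Fixed point.
Pursuer's winning region = {l, m, p}.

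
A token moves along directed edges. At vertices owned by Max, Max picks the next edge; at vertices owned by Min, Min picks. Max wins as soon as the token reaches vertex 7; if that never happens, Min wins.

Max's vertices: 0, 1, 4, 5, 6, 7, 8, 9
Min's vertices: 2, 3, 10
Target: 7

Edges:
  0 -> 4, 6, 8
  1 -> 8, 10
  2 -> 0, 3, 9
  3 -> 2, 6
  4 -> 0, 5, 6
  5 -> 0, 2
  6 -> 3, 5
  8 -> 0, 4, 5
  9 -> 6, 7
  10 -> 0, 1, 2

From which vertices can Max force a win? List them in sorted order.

A0 = {7}
A1: add {9} — 9 (Max) has 9→7.
A2 = A1; e.g. 0 (Max) has no edge into A1. Fixed point.
Max's winning region = {7, 9}.

7, 9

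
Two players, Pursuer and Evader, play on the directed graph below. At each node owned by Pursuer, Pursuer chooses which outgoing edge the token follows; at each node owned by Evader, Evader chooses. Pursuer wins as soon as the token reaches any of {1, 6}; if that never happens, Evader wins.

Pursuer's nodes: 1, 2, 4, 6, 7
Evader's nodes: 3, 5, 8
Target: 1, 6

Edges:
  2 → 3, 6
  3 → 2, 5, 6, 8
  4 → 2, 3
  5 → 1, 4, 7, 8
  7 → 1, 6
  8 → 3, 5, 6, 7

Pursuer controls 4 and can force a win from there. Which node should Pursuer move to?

2

A0 = {1, 6}
A1: add {2, 7} — 2 (Pursuer) has 2→6; 7 (Pursuer) has 7→1.
A2: add {4} — 4 (Pursuer) has 4→2.
A3 = A2; e.g. 3 (Evader) can still go to 5. Fixed point.
From 4, successor 2 is in the attractor (rank 1); the other successor 3 is not.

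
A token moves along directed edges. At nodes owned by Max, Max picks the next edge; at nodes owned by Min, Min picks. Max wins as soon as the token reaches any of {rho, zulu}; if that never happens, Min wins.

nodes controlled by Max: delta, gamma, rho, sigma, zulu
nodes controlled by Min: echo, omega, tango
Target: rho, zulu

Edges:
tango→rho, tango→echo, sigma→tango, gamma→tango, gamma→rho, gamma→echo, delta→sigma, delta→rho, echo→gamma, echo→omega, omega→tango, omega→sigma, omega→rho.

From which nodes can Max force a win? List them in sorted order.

delta, gamma, rho, zulu

A0 = {rho, zulu}
A1: add {delta, gamma} — gamma (Max) has gamma→rho; delta (Max) has delta→rho.
A2 = A1; e.g. tango (Min) can still go to echo. Fixed point.
Max's winning region = {delta, gamma, rho, zulu}.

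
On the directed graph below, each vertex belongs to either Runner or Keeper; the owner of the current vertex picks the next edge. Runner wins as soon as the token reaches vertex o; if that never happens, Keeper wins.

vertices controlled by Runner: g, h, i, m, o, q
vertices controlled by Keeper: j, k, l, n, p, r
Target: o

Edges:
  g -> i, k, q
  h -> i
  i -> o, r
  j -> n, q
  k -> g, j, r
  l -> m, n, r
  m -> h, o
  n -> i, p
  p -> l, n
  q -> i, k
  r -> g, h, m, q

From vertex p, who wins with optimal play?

Keeper

A0 = {o}
A1: add {i, m} — i (Runner) has i→o; m (Runner) has m→o.
A2: add {g, h, q} — g (Runner) has g→i; h (Runner) has h→i; q (Runner) has q→i.
A3: add {r} — r (Keeper): all of {g, h, m, q} already in.
A4 = A3; e.g. j (Keeper) can still go to n. Fixed point.
p never enters the attractor, so Keeper can avoid the target forever.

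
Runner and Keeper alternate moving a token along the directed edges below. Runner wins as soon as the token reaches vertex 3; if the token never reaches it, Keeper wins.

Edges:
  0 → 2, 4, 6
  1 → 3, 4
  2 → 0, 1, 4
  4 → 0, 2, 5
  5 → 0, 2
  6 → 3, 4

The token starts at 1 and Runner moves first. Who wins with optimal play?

Runner

Track states (vertex, player-to-move).
A0 = {(3,Runner), (3,Keeper)}
A1: add {(1,Runner), (6,Runner)}.
(1,Runner) ∈ A1 ⇒ Runner forces the target.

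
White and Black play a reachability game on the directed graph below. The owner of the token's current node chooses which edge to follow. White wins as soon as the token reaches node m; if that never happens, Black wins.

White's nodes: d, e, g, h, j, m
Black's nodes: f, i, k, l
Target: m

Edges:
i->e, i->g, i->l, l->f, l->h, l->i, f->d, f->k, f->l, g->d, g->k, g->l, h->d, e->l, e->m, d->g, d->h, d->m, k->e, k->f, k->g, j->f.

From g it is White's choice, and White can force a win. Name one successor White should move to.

d

A0 = {m}
A1: add {d, e} — d (White) has d→m; e (White) has e→m.
A2: add {g, h} — g (White) has g→d; h (White) has h→d.
A3 = A2; e.g. f (Black) can still go to k. Fixed point.
From g, successor d is in the attractor (rank 1); the other successors k, l are not.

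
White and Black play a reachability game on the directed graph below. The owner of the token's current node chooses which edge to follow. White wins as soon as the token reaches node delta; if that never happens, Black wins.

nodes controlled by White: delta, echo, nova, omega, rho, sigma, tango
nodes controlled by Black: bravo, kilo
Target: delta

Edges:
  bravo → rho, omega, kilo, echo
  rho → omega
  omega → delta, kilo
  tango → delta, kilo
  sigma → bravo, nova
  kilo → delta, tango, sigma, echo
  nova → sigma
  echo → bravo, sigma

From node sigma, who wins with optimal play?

Black

A0 = {delta}
A1: add {omega, tango} — omega (White) has omega→delta; tango (White) has tango→delta.
A2: add {rho} — rho (White) has rho→omega.
A3 = A2; e.g. bravo (Black) can still go to kilo. Fixed point.
sigma never enters the attractor, so Black can avoid the target forever.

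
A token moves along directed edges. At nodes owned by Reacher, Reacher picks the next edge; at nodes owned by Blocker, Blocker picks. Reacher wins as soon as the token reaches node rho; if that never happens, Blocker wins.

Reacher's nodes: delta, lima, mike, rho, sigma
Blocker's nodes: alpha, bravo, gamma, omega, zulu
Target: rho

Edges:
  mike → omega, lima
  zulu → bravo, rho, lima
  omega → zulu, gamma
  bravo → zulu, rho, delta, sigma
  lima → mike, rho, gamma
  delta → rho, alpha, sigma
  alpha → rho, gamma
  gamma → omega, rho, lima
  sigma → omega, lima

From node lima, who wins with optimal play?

A0 = {rho}
A1: add {delta, lima} — lima (Reacher) has lima→rho; delta (Reacher) has delta→rho.
lima ∈ A1, so Reacher can force the target.

Reacher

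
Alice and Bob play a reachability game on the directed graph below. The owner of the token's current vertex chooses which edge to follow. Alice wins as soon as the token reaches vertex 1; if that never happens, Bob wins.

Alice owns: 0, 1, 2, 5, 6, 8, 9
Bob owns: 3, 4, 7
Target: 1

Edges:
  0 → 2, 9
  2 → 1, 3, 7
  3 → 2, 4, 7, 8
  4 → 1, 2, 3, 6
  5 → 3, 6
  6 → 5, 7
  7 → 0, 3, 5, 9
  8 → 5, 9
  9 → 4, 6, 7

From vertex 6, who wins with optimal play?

A0 = {1}
A1: add {2} — 2 (Alice) has 2→1.
A2: add {0} — 0 (Alice) has 0→2.
A3 = A2; e.g. 3 (Bob) can still go to 4. Fixed point.
6 never enters the attractor, so Bob can avoid the target forever.

Bob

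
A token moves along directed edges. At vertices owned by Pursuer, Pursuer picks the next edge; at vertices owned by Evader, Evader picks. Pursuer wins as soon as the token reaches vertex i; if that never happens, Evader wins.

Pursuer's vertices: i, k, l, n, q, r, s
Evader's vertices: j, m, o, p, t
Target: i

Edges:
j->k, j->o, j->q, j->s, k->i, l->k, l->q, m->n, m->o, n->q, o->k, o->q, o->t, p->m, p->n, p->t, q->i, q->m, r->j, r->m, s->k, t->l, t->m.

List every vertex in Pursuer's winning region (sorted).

i, k, l, n, q, s

A0 = {i}
A1: add {k, q} — k (Pursuer) has k→i; q (Pursuer) has q→i.
A2: add {l, n, s} — l (Pursuer) has l→k; n (Pursuer) has n→q; s (Pursuer) has s→k.
A3 = A2; e.g. j (Evader) can still go to o. Fixed point.
Pursuer's winning region = {i, k, l, n, q, s}.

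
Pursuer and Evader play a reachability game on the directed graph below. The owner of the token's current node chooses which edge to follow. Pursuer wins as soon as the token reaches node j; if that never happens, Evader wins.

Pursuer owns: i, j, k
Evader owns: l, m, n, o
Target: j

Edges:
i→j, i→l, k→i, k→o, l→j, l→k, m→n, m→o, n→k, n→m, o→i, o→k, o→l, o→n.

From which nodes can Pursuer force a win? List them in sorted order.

i, j, k, l

A0 = {j}
A1: add {i} — i (Pursuer) has i→j.
A2: add {k} — k (Pursuer) has k→i.
A3: add {l} — l (Evader): all of {j, k} already in.
A4 = A3; e.g. m (Evader) can still go to n. Fixed point.
Pursuer's winning region = {i, j, k, l}.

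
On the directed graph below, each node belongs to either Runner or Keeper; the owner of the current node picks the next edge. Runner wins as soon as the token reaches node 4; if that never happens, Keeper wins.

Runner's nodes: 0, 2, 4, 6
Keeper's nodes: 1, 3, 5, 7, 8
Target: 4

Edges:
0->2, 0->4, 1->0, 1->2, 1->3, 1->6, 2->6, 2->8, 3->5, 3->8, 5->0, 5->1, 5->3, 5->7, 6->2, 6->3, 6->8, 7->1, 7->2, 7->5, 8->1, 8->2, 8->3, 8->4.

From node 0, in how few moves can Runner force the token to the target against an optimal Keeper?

A0 = {4}
A1: add {0} — 0 (Runner) has 0→4.
A2 = A1; e.g. 1 (Keeper) can still go to 2. Fixed point.
0 enters the attractor at level 1, so Runner can force the target in 1 move from there.

1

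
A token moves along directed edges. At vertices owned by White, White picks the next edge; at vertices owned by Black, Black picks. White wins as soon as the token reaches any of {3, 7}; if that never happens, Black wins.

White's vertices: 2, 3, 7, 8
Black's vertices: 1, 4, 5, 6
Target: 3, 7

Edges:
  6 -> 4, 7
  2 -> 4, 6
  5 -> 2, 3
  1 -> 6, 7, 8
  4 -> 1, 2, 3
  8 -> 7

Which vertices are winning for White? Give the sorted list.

3, 7, 8

A0 = {3, 7}
A1: add {8} — 8 (White) has 8→7.
A2 = A1; e.g. 1 (Black) can still go to 6. Fixed point.
White's winning region = {3, 7, 8}.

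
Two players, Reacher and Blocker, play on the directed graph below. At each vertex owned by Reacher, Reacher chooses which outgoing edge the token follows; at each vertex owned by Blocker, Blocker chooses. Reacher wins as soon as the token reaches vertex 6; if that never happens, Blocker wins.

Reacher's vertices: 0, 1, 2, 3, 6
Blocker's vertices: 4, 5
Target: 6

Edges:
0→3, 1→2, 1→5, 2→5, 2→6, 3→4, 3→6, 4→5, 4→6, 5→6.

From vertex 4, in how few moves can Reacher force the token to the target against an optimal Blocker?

2

A0 = {6}
A1: add {2, 3, 5} — 2 (Reacher) has 2→6; 3 (Reacher) has 3→6; 5 (Blocker): all of {6} already in.
A2: add {0, 1, 4} — 0 (Reacher) has 0→3; 1 (Reacher) has 1→2; 4 (Blocker): all of {5, 6} already in.
A2 = all vertices. Fixed point.
4 enters the attractor at level 2, so Reacher can force the target in 2 moves from there.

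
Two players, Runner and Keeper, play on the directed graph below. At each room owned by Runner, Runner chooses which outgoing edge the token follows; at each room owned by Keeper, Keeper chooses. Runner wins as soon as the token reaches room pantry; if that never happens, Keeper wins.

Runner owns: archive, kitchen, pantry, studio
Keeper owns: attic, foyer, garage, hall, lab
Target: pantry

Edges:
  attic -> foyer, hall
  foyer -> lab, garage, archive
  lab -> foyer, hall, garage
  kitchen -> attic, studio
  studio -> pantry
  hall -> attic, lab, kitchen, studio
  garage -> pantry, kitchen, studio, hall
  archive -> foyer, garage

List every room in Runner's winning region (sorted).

A0 = {pantry}
A1: add {studio} — studio (Runner) has studio→pantry.
A2: add {kitchen} — kitchen (Runner) has kitchen→studio.
A3 = A2; e.g. attic (Keeper) can still go to foyer. Fixed point.
Runner's winning region = {kitchen, pantry, studio}.

kitchen, pantry, studio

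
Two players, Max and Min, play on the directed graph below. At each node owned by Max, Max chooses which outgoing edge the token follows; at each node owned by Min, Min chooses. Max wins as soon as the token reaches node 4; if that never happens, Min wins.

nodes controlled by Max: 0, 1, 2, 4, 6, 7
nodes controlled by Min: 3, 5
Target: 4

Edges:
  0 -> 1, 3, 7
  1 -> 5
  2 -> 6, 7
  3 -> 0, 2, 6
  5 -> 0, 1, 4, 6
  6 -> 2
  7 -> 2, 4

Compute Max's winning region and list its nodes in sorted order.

0, 2, 3, 4, 6, 7

A0 = {4}
A1: add {7} — 7 (Max) has 7→4.
A2: add {0, 2} — 0 (Max) has 0→7; 2 (Max) has 2→7.
A3: add {6} — 6 (Max) has 6→2.
A4: add {3} — 3 (Min): all of {0, 2, 6} already in.
A5 = A4; e.g. 1 (Max) has no edge into A4. Fixed point.
Max's winning region = {0, 2, 3, 4, 6, 7}.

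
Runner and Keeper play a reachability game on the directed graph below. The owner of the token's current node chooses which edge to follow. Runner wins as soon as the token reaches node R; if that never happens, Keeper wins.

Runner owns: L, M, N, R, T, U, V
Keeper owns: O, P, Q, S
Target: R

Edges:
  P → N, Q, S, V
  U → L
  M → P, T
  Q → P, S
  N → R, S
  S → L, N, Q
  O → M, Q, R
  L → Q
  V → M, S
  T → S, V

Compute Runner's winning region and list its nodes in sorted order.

N, R

A0 = {R}
A1: add {N} — N (Runner) has N→R.
A2 = A1; e.g. L (Runner) has no edge into A1. Fixed point.
Runner's winning region = {N, R}.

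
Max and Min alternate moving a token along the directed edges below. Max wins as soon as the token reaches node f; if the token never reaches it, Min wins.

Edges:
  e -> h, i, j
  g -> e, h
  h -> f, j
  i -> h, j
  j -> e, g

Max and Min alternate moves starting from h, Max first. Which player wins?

Track states (vertex, player-to-move).
A0 = {(f,Max), (f,Min)}
A1: add {(h,Max)}.
(h,Max) ∈ A1 ⇒ Max forces the target.

Max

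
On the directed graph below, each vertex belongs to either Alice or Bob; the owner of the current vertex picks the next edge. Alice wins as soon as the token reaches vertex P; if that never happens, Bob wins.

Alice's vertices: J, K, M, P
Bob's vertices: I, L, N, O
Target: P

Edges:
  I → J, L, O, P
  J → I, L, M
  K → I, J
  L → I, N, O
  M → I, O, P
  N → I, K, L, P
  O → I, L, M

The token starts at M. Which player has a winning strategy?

Alice

A0 = {P}
A1: add {M} — M (Alice) has M→P.
M ∈ A1, so Alice can force the target.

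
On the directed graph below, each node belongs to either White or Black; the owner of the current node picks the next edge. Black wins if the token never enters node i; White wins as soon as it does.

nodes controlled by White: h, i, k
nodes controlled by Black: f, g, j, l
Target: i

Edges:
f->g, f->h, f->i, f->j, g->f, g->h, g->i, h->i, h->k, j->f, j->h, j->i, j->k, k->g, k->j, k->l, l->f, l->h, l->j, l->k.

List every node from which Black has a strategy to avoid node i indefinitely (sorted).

f, g, j, k, l

A0 = {i}
A1: add {h} — h (White) has h→i.
A2 = A1; e.g. f (Black) can still go to g. Fixed point.
White's attractor = {h, i}; Black avoids the target exactly from the complement.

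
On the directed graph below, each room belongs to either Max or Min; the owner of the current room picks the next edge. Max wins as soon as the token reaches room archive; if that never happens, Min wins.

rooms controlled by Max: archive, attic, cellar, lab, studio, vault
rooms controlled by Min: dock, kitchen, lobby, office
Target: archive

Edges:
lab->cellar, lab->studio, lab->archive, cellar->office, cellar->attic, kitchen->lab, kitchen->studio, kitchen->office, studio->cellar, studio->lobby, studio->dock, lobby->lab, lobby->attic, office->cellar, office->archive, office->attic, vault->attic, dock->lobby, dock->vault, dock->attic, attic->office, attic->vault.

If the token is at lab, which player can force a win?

A0 = {archive}
A1: add {lab} — lab (Max) has lab→archive.
A2 = A1; e.g. cellar (Max) has no edge into A1. Fixed point.
lab ∈ A1, so Max can force the target.

Max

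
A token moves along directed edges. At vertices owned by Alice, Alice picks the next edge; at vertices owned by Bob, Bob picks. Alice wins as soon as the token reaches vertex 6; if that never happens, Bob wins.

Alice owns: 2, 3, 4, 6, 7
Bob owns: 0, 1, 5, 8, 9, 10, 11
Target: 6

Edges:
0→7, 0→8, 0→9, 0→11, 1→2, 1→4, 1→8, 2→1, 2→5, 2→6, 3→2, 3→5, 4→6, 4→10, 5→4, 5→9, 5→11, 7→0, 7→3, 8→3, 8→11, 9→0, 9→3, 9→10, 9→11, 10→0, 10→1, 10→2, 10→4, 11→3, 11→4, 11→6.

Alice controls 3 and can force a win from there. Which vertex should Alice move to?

A0 = {6}
A1: add {2, 4} — 2 (Alice) has 2→6; 4 (Alice) has 4→6.
A2: add {3} — 3 (Alice) has 3→2.
A3: add {7, 11} — 7 (Alice) has 7→3; 11 (Bob): all of {3, 4, 6} already in.
A4: add {8} — 8 (Bob): all of {3, 11} already in.
A5: add {1} — 1 (Bob): all of {2, 4, 8} already in.
A6 = A5; e.g. 0 (Bob) can still go to 9. Fixed point.
From 3, successor 2 is in the attractor (rank 1); the other successor 5 is not.

2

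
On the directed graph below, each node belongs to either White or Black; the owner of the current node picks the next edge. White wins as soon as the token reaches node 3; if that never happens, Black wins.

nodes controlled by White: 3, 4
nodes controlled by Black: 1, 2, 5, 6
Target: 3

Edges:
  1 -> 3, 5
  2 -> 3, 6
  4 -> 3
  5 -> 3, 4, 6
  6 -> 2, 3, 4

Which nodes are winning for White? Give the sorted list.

3, 4

A0 = {3}
A1: add {4} — 4 (White) has 4→3.
A2 = A1; e.g. 1 (Black) can still go to 5. Fixed point.
White's winning region = {3, 4}.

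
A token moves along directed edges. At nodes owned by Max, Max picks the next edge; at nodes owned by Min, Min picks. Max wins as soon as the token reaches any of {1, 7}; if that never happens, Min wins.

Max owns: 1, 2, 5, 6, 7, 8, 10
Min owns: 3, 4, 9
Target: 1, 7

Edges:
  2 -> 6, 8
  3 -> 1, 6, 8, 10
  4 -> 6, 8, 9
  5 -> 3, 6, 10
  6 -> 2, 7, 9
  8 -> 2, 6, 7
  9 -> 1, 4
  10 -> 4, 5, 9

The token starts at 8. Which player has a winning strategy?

A0 = {1, 7}
A1: add {6, 8} — 6 (Max) has 6→7; 8 (Max) has 8→7.
8 ∈ A1, so Max can force the target.

Max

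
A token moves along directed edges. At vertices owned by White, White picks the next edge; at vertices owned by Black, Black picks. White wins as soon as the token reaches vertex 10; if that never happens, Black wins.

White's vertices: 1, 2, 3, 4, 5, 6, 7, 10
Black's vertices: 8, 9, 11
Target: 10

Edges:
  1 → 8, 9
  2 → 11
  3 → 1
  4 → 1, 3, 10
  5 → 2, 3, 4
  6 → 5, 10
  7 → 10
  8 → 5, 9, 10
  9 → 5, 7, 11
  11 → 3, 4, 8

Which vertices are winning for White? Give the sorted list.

4, 5, 6, 7, 10

A0 = {10}
A1: add {4, 6, 7} — 4 (White) has 4→10; 6 (White) has 6→10; 7 (White) has 7→10.
A2: add {5} — 5 (White) has 5→4.
A3 = A2; e.g. 1 (White) has no edge into A2. Fixed point.
White's winning region = {4, 5, 6, 7, 10}.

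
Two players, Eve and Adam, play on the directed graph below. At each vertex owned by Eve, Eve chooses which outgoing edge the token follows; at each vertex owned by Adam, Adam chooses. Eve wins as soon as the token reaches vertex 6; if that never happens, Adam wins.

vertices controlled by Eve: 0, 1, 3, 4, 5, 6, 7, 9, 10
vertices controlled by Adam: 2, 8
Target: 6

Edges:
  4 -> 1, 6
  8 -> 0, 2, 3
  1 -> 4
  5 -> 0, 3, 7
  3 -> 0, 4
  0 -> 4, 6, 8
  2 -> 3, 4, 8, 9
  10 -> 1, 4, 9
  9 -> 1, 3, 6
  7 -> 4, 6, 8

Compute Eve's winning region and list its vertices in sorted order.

A0 = {6}
A1: add {0, 4, 7, 9} — 0 (Eve) has 0→6; 4 (Eve) has 4→6; 7 (Eve) has 7→6; 9 (Eve) has 9→6.
A2: add {1, 3, 5, 10} — 1 (Eve) has 1→4; 3 (Eve) has 3→0; 5 (Eve) has 5→0; 10 (Eve) has 10→4.
A3 = A2; e.g. 2 (Adam) can still go to 8. Fixed point.
Eve's winning region = {0, 1, 3, 4, 5, 6, 7, 9, 10}.

0, 1, 3, 4, 5, 6, 7, 9, 10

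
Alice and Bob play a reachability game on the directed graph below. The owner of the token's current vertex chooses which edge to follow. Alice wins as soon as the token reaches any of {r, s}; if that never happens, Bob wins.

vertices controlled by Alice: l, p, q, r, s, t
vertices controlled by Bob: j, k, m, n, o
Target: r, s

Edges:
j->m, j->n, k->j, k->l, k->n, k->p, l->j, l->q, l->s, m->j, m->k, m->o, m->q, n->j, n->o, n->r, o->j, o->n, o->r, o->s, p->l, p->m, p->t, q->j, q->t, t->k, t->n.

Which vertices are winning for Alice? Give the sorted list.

l, p, r, s

A0 = {r, s}
A1: add {l} — l (Alice) has l→s.
A2: add {p} — p (Alice) has p→l.
A3 = A2; e.g. j (Bob) can still go to m. Fixed point.
Alice's winning region = {l, p, r, s}.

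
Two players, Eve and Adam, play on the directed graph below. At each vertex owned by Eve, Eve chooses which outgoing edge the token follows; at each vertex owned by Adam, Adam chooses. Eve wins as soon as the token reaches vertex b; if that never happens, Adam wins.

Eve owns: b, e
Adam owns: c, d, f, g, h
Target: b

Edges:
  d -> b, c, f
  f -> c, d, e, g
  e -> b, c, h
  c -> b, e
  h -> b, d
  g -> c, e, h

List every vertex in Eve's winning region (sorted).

A0 = {b}
A1: add {e} — e (Eve) has e→b.
A2: add {c} — c (Adam): all of {b, e} already in.
A3 = A2; e.g. d (Adam) can still go to f. Fixed point.
Eve's winning region = {b, c, e}.

b, c, e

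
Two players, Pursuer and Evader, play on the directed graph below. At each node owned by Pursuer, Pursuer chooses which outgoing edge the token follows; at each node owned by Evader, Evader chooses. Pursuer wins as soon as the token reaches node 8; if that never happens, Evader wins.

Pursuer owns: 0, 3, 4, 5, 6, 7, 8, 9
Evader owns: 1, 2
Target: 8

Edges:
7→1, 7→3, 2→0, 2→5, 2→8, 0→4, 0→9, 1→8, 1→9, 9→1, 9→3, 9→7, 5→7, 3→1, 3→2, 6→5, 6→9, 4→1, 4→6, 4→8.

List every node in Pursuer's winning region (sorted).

0, 4, 8

A0 = {8}
A1: add {4} — 4 (Pursuer) has 4→8.
A2: add {0} — 0 (Pursuer) has 0→4.
A3 = A2; e.g. 1 (Evader) can still go to 9. Fixed point.
Pursuer's winning region = {0, 4, 8}.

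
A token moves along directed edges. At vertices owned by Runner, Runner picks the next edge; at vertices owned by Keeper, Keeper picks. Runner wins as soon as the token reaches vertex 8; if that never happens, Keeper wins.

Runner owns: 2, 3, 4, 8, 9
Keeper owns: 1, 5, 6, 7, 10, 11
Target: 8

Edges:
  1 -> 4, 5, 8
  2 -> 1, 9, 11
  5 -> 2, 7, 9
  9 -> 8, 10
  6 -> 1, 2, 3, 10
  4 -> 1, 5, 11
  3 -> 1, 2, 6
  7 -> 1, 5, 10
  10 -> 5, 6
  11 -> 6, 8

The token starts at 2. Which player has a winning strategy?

Runner

A0 = {8}
A1: add {9} — 9 (Runner) has 9→8.
A2: add {2} — 2 (Runner) has 2→9.
2 ∈ A2, so Runner can force the target.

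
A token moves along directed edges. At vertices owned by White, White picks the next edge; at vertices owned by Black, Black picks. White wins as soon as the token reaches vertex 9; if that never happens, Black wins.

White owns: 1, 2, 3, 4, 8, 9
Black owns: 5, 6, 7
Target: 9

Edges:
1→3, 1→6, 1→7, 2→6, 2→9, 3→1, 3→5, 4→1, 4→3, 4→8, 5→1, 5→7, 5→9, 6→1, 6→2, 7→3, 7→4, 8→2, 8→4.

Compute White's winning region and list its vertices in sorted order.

2, 4, 8, 9

A0 = {9}
A1: add {2} — 2 (White) has 2→9.
A2: add {8} — 8 (White) has 8→2.
A3: add {4} — 4 (White) has 4→8.
A4 = A3; e.g. 1 (White) has no edge into A3. Fixed point.
White's winning region = {2, 4, 8, 9}.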